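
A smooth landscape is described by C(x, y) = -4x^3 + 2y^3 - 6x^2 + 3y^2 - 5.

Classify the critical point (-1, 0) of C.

local minimum

The mixed partial ∂²C/∂x∂y is 0, so the Hessian at any point is diag(C_xx, C_yy) = diag(-12(2x + 1), 6(2y + 1)).
At (-1, 0): H = diag(12, 6).
Both eigenvalues are positive, so H is positive definite: a local minimum.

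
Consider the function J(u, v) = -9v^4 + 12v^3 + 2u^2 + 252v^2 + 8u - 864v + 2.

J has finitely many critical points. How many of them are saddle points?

2

J separates as a function of u plus a function of v, so ∇J=0 decouples.
∂J/∂u = 4(u + 2) = 0 at u ∈ {-2}; ∂J/∂v = -36(v - 3)(v - 2)(v + 4) = 0 at v ∈ {-4, 2, 3}.
The Hessian is diagonal: diag(J_uu, J_vv). Second derivatives: J_uu(-2)=4; J_vv(-4)=-1512, J_vv(2)=216, J_vv(3)=-252.
Saddle points occur where the two diagonal entries have opposite signs: (-2, -4), (-2, 3). Count: 2.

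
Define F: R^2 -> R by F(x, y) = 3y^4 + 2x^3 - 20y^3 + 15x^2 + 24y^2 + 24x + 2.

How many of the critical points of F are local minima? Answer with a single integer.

2

F separates as a function of x plus a function of y, so ∇F=0 decouples.
∂F/∂x = 6(x + 1)(x + 4) = 0 at x ∈ {-4, -1}; ∂F/∂y = 12y(y - 4)(y - 1) = 0 at y ∈ {0, 1, 4}.
The Hessian is diagonal: diag(F_xx, F_yy). Second derivatives: F_xx(-4)=-18, F_xx(-1)=18; F_yy(0)=48, F_yy(1)=-36, F_yy(4)=144.
Local minima occur where both diagonal entries positive: (-1, 0), (-1, 4). Count: 2.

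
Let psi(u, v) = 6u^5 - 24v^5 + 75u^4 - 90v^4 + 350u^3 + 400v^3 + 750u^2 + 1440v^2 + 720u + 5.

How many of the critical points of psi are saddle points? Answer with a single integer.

8

psi separates as a function of u plus a function of v, so ∇psi=0 decouples.
∂psi/∂u = 30(u + 1)(u + 2)(u + 3)(u + 4) = 0 at u ∈ {-4, -3, -2, -1}; ∂psi/∂v = -120v(v - 3)(v + 2)(v + 4) = 0 at v ∈ {-4, -2, 0, 3}.
The Hessian is diagonal: diag(psi_uu, psi_vv). Second derivatives: psi_uu(-4)=-180, psi_uu(-3)=60, psi_uu(-2)=-60, psi_uu(-1)=180; psi_vv(-4)=6720, psi_vv(-2)=-2400, psi_vv(0)=2880, psi_vv(3)=-12600.
Saddle points occur where the two diagonal entries have opposite signs: (-4, -4), (-4, 0), (-3, -2), (-3, 3), (-2, -4), (-2, 0), (-1, -2), (-1, 3). Count: 8.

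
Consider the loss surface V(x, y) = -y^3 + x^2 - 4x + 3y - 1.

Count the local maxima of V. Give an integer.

V separates as a function of x plus a function of y, so ∇V=0 decouples.
∂V/∂x = 2(x - 2) = 0 at x ∈ {2}; ∂V/∂y = -3(y - 1)(y + 1) = 0 at y ∈ {-1, 1}.
The Hessian is diagonal: diag(V_xx, V_yy). Second derivatives: V_xx(2)=2; V_yy(-1)=6, V_yy(1)=-6.
Local maxima occur where both diagonal entries negative: none. Count: 0.

0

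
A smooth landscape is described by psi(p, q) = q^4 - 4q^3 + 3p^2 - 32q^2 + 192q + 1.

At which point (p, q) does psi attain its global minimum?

psi(p,q) separates as A(p) + B(q) + 1, so its minimum is min A + min B + 1.
A'(p) = 6p vanishes at p ∈ {0}; B'(q) = 4(q - 4)(q - 3)(q + 4) vanishes at q ∈ {-4, 3, 4}.
Local minima of A (where A''>0): A(0)=0. Local minima of B: B(-4)=-768, B(4)=256.
So the global minimum of psi is A(0) + B(-4) + 1 = 0 − 768 + 1 = -767, attained at (0, -4).

(0, -4)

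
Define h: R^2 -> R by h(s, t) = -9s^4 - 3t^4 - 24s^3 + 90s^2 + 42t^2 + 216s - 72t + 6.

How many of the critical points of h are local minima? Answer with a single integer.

1

h separates as a function of s plus a function of t, so ∇h=0 decouples.
∂h/∂s = -36(s - 2)(s + 1)(s + 3) = 0 at s ∈ {-3, -1, 2}; ∂h/∂t = -12(t - 2)(t - 1)(t + 3) = 0 at t ∈ {-3, 1, 2}.
The Hessian is diagonal: diag(h_ss, h_tt). Second derivatives: h_ss(-3)=-360, h_ss(-1)=216, h_ss(2)=-540; h_tt(-3)=-240, h_tt(1)=48, h_tt(2)=-60.
Local minima occur where both diagonal entries positive: (-1, 1). Count: 1.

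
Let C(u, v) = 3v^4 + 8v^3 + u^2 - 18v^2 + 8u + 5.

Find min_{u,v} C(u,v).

C(u,v) separates as P(u) + Q(v) + 5, so its minimum is min P + min Q + 5.
P'(u) = 2u + 8 vanishes at u ∈ {-4}; Q'(v) = 12v(v - 1)(v + 3) vanishes at v ∈ {-3, 0, 1}.
Local minima of P (where P''>0): P(-4)=-16. Local minima of Q: Q(-3)=-135, Q(1)=-7.
So the global minimum of C is P(-4) + Q(-3) + 5 = -16 − 135 + 5 = -146, attained at (-4, -3).

-146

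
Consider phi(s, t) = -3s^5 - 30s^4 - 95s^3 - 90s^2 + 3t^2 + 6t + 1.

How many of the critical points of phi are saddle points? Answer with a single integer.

2

phi separates as a function of s plus a function of t, so ∇phi=0 decouples.
∂phi/∂s = -15s(s + 1)(s + 3)(s + 4) = 0 at s ∈ {-4, -3, -1, 0}; ∂phi/∂t = 6(t + 1) = 0 at t ∈ {-1}.
The Hessian is diagonal: diag(phi_ss, phi_tt). Second derivatives: phi_ss(-4)=180, phi_ss(-3)=-90, phi_ss(-1)=90, phi_ss(0)=-180; phi_tt(-1)=6.
Saddle points occur where the two diagonal entries have opposite signs: (-3, -1), (0, -1). Count: 2.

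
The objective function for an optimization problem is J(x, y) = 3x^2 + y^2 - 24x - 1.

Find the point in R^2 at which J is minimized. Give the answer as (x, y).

J(x,y) separates as P(x) + Q(y) − 1, so its minimum is min P + min Q − 1.
P'(x) = 6x - 24 vanishes at x ∈ {4}; Q'(y) = 2y vanishes at y ∈ {0}.
Local minima of P (where P''>0): P(4)=-48. Local minima of Q: Q(0)=0.
So the global minimum of J is P(4) + Q(0) − 1 = -48 + 0 − 1 = -49, attained at (4, 0).

(4, 0)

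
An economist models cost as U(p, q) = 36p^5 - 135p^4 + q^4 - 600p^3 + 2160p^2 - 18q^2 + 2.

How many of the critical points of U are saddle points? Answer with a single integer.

U separates as a function of p plus a function of q, so ∇U=0 decouples.
∂U/∂p = 180p(p - 4)(p - 2)(p + 3) = 0 at p ∈ {-3, 0, 2, 4}; ∂U/∂q = 4q(q - 3)(q + 3) = 0 at q ∈ {-3, 0, 3}.
The Hessian is diagonal: diag(U_pp, U_qq). Second derivatives: U_pp(-3)=-18900, U_pp(0)=4320, U_pp(2)=-3600, U_pp(4)=10080; U_qq(-3)=72, U_qq(0)=-36, U_qq(3)=72.
Saddle points occur where the two diagonal entries have opposite signs: (-3, -3), (-3, 3), (0, 0), (2, -3), (2, 3), (4, 0). Count: 6.

6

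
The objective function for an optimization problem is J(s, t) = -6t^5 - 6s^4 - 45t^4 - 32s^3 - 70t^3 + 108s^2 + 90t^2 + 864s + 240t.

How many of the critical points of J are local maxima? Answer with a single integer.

4

J separates as a function of s plus a function of t, so ∇J=0 decouples.
∂J/∂s = -24(s - 3)(s + 3)(s + 4) = 0 at s ∈ {-4, -3, 3}; ∂J/∂t = -30(t - 1)(t + 1)(t + 2)(t + 4) = 0 at t ∈ {-4, -2, -1, 1}.
The Hessian is diagonal: diag(J_ss, J_tt). Second derivatives: J_ss(-4)=-168, J_ss(-3)=144, J_ss(3)=-1008; J_tt(-4)=900, J_tt(-2)=-180, J_tt(-1)=180, J_tt(1)=-900.
Local maxima occur where both diagonal entries negative: (-4, -2), (-4, 1), (3, -2), (3, 1). Count: 4.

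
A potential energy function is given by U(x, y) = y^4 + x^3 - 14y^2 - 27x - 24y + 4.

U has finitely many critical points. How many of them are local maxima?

1

U separates as a function of x plus a function of y, so ∇U=0 decouples.
∂U/∂x = 3(x - 3)(x + 3) = 0 at x ∈ {-3, 3}; ∂U/∂y = 4(y - 3)(y + 1)(y + 2) = 0 at y ∈ {-2, -1, 3}.
The Hessian is diagonal: diag(U_xx, U_yy). Second derivatives: U_xx(-3)=-18, U_xx(3)=18; U_yy(-2)=20, U_yy(-1)=-16, U_yy(3)=80.
Local maxima occur where both diagonal entries negative: (-3, -1). Count: 1.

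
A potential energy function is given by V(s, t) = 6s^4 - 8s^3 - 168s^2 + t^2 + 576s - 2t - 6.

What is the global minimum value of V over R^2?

V(s,t) separates as P(s) + Q(t) − 6, so its minimum is min P + min Q − 6.
P'(s) = 24(s - 3)(s - 2)(s + 4) vanishes at s ∈ {-4, 2, 3}; Q'(t) = 2(t - 1) vanishes at t ∈ {1}.
Local minima of P (where P''>0): P(-4)=-2944, P(3)=486. Local minima of Q: Q(1)=-1.
So the global minimum of V is P(-4) + Q(1) − 6 = -2944 − 1 − 6 = -2951, attained at (-4, 1).

-2951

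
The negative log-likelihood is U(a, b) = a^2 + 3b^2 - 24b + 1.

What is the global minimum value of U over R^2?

U(a,b) separates as P(a) + Q(b) + 1, so its minimum is min P + min Q + 1.
P'(a) = 2a vanishes at a ∈ {0}; Q'(b) = 6b - 24 vanishes at b ∈ {4}.
Local minima of P (where P''>0): P(0)=0. Local minima of Q: Q(4)=-48.
So the global minimum of U is P(0) + Q(4) + 1 = 0 − 48 + 1 = -47, attained at (0, 4).

-47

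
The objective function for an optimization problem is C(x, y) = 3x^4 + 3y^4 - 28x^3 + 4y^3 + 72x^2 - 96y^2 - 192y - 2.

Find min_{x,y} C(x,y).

C(x,y) separates as P(x) + Q(y) − 2, so its minimum is min P + min Q − 2.
P'(x) = 12x(x - 4)(x - 3) vanishes at x ∈ {0, 3, 4}; Q'(y) = 12(y - 4)(y + 1)(y + 4) vanishes at y ∈ {-4, -1, 4}.
Local minima of P (where P''>0): P(0)=0, P(4)=128. Local minima of Q: Q(-4)=-256, Q(4)=-1280.
So the global minimum of C is P(0) + Q(4) − 2 = 0 − 1280 − 2 = -1282, attained at (0, 4).

-1282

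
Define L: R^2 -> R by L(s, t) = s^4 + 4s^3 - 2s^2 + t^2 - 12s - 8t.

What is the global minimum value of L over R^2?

-25

L(s,t) separates as P(s) + Q(t), so its minimum is min P + min Q.
P'(s) = 4(s - 1)(s + 1)(s + 3) vanishes at s ∈ {-3, -1, 1}; Q'(t) = 2(t - 4) vanishes at t ∈ {4}.
Local minima of P (where P''>0): P(-3)=-9, P(1)=-9. Local minima of Q: Q(4)=-16.
So the global minimum of L is P(-3) + Q(4) = -9 − 16 = -25, attained at (-3, 4).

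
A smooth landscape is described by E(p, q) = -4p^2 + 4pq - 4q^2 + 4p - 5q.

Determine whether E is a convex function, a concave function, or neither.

concave

E is quadratic, so its Hessian is the constant matrix H = [[-8, 4], [4, -8]].
det(H) = 48, tr(H) = -16.
det(H) > 0 and tr(H) < 0, so H is negative definite everywhere: concave.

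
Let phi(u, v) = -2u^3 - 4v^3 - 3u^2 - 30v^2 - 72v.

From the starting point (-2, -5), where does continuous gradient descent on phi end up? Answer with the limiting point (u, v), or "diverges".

(-1, -3)

phi is separable, so gradient descent decouples: u follows -∂phi/∂u, v follows -∂phi/∂v.
∂phi/∂u = -6u(u + 1); at u=-2 this is -12, so u increases.
∂phi/∂v = -12(v + 2)(v + 3); at v=-5 this is -72, so v increases.
u converges to its nearest critical value -1 (a local min of the u-part); v converges to -3. The iterate converges to (-1, -3).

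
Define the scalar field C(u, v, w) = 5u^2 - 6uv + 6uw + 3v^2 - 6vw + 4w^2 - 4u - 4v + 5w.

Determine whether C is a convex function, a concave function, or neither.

convex

C is quadratic, so its Hessian is the constant matrix H = [[10, -6, 6], [-6, 6, -6], [6, -6, 8]].
Leading principal minors: 10, 24, 48.
All positive ⇒ H ≻ 0 ⇒ convex.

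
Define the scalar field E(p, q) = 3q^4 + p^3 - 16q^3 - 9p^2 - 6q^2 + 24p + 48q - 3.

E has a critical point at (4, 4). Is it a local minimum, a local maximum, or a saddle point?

The mixed partial ∂²E/∂p∂q is 0, so the Hessian at any point is diag(E_pp, E_qq) = diag(6(p - 3), 12(3q^2 - 8q - 1)).
At (4, 4): H = diag(6, 180).
Both eigenvalues are positive, so H is positive definite: a local minimum.

local minimum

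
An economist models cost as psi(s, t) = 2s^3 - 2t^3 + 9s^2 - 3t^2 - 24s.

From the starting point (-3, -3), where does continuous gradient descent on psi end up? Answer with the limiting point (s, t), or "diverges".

psi is separable, so gradient descent decouples: s follows -∂psi/∂s, t follows -∂psi/∂t.
∂psi/∂s = 6(s - 1)(s + 4); at s=-3 this is -24, so s increases.
∂psi/∂t = -6t(t + 1); at t=-3 this is -36, so t increases.
s converges to its nearest critical value 1 (a local min of the s-part); t converges to -1. The iterate converges to (1, -1).

(1, -1)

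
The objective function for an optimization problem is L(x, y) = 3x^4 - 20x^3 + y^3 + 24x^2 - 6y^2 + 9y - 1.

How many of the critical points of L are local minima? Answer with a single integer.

2

L separates as a function of x plus a function of y, so ∇L=0 decouples.
∂L/∂x = 12x(x - 4)(x - 1) = 0 at x ∈ {0, 1, 4}; ∂L/∂y = 3(y - 3)(y - 1) = 0 at y ∈ {1, 3}.
The Hessian is diagonal: diag(L_xx, L_yy). Second derivatives: L_xx(0)=48, L_xx(1)=-36, L_xx(4)=144; L_yy(1)=-6, L_yy(3)=6.
Local minima occur where both diagonal entries positive: (0, 3), (4, 3). Count: 2.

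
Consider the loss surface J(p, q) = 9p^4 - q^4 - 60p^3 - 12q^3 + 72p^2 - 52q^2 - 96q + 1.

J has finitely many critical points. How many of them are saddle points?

J separates as a function of p plus a function of q, so ∇J=0 decouples.
∂J/∂p = 36p(p - 4)(p - 1) = 0 at p ∈ {0, 1, 4}; ∂J/∂q = -4(q + 2)(q + 3)(q + 4) = 0 at q ∈ {-4, -3, -2}.
The Hessian is diagonal: diag(J_pp, J_qq). Second derivatives: J_pp(0)=144, J_pp(1)=-108, J_pp(4)=432; J_qq(-4)=-8, J_qq(-3)=4, J_qq(-2)=-8.
Saddle points occur where the two diagonal entries have opposite signs: (0, -4), (0, -2), (1, -3), (4, -4), (4, -2). Count: 5.

5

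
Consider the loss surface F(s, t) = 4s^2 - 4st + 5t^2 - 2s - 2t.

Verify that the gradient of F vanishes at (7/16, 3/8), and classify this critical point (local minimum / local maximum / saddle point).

∇F = (8s - 4t - 2, -4s + 10t - 2); substituting (7/16, 3/8) gives ∇F = (0, 0), so (7/16, 3/8) is indeed a critical point.
The Hessian of F is constant: H = [[8, -4], [-4, 10]].
det(H) = 8·10 − (-4)² = 64.
det(H) > 0 and tr(H) = 18 > 0, so H is positive definite and the point is a local minimum.

local minimum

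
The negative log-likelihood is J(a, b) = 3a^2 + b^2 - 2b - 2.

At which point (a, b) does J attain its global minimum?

J(a,b) separates as P(a) + Q(b) − 2, so its minimum is min P + min Q − 2.
P'(a) = 6a vanishes at a ∈ {0}; Q'(b) = 2b - 2 vanishes at b ∈ {1}.
Local minima of P (where P''>0): P(0)=0. Local minima of Q: Q(1)=-1.
So the global minimum of J is P(0) + Q(1) − 2 = 0 − 1 − 2 = -3, attained at (0, 1).

(0, 1)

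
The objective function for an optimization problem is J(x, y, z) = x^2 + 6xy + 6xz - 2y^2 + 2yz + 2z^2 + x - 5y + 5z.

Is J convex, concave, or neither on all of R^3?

J is quadratic, so its Hessian is the constant matrix H = [[2, 6, 6], [6, -4, 2], [6, 2, 4]].
Leading principal minors: 2, -44, 104.
Neither pattern holds ⇒ H is indefinite ⇒ neither convex nor concave.

neither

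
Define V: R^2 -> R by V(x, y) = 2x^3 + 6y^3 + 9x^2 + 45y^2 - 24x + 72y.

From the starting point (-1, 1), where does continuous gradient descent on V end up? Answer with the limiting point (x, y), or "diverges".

V is separable, so gradient descent decouples: x follows -∂V/∂x, y follows -∂V/∂y.
∂V/∂x = 6(x - 1)(x + 4); at x=-1 this is -36, so x increases.
∂V/∂y = 18(y + 1)(y + 4); at y=1 this is 180, so y decreases.
x converges to its nearest critical value 1 (a local min of the x-part); y converges to -1. The iterate converges to (1, -1).

(1, -1)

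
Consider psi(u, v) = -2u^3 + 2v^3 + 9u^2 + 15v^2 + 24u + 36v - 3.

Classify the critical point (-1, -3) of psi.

saddle point

The mixed partial ∂²psi/∂u∂v is 0, so the Hessian at any point is diag(psi_uu, psi_vv) = diag(6(-2u + 3), 6(2v + 5)).
At (-1, -3): H = diag(30, -6).
The eigenvalues have opposite signs, so H is indefinite: a saddle point.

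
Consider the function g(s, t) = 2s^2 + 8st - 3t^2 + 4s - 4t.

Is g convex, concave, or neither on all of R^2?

neither

g is quadratic, so its Hessian is the constant matrix H = [[4, 8], [8, -6]].
det(H) = -88, tr(H) = -2.
det(H) < 0, so H is indefinite: neither convex nor concave.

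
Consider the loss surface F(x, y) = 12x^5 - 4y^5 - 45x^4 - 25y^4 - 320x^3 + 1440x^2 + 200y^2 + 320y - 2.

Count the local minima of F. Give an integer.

4

F separates as a function of x plus a function of y, so ∇F=0 decouples.
∂F/∂x = 60x(x - 4)(x - 3)(x + 4) = 0 at x ∈ {-4, 0, 3, 4}; ∂F/∂y = -20(y - 2)(y + 1)(y + 2)(y + 4) = 0 at y ∈ {-4, -2, -1, 2}.
The Hessian is diagonal: diag(F_xx, F_yy). Second derivatives: F_xx(-4)=-13440, F_xx(0)=2880, F_xx(3)=-1260, F_xx(4)=1920; F_yy(-4)=720, F_yy(-2)=-160, F_yy(-1)=180, F_yy(2)=-1440.
Local minima occur where both diagonal entries positive: (0, -4), (0, -1), (4, -4), (4, -1). Count: 4.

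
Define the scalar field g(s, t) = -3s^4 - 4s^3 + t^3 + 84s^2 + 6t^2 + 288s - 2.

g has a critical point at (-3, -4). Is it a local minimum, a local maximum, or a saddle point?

local maximum

The mixed partial ∂²g/∂s∂t is 0, so the Hessian at any point is diag(g_ss, g_tt) = diag(12(-3s^2 - 2s + 14), 6(t + 2)).
At (-3, -4): H = diag(-84, -12).
Both eigenvalues are negative, so H is negative definite: a local maximum.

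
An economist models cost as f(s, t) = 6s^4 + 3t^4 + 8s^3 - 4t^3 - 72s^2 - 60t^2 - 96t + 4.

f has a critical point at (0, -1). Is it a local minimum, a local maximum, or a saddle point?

The mixed partial ∂²f/∂s∂t is 0, so the Hessian at any point is diag(f_ss, f_tt) = diag(24(3s^2 + 2s - 6), 12(3t^2 - 2t - 10)).
At (0, -1): H = diag(-144, -60).
Both eigenvalues are negative, so H is negative definite: a local maximum.

local maximum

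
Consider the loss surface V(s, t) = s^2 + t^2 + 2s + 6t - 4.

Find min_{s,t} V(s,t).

-14

V(s,t) separates as P(s) + Q(t) − 4, so its minimum is min P + min Q − 4.
P'(s) = 2s + 2 vanishes at s ∈ {-1}; Q'(t) = 2(t + 3) vanishes at t ∈ {-3}.
Local minima of P (where P''>0): P(-1)=-1. Local minima of Q: Q(-3)=-9.
So the global minimum of V is P(-1) + Q(-3) − 4 = -1 − 9 − 4 = -14, attained at (-1, -3).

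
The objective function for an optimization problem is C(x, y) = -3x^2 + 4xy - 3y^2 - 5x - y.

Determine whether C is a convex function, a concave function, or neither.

C is quadratic, so its Hessian is the constant matrix H = [[-6, 4], [4, -6]].
det(H) = 20, tr(H) = -12.
det(H) > 0 and tr(H) < 0, so H is negative definite everywhere: concave.

concave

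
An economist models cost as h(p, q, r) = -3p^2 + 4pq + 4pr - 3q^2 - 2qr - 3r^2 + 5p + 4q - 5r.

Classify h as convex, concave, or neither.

concave

h is quadratic, so its Hessian is the constant matrix H = [[-6, 4, 4], [4, -6, -2], [4, -2, -6]].
Leading principal minors: -6, 20, -64.
Signs alternate −, +, − ⇒ H ≺ 0 ⇒ concave.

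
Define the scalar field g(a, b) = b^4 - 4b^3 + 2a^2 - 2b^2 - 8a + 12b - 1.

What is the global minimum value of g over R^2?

-18

g(a,b) separates as P(a) + Q(b) − 1, so its minimum is min P + min Q − 1.
P'(a) = 4a - 8 vanishes at a ∈ {2}; Q'(b) = 4(b - 3)(b - 1)(b + 1) vanishes at b ∈ {-1, 1, 3}.
Local minima of P (where P''>0): P(2)=-8. Local minima of Q: Q(-1)=-9, Q(3)=-9.
So the global minimum of g is P(2) + Q(-1) − 1 = -8 − 9 − 1 = -18, attained at (2, -1).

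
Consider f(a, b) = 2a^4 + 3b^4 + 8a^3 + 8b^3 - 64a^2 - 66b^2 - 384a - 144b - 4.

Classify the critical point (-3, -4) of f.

saddle point

The mixed partial ∂²f/∂a∂b is 0, so the Hessian at any point is diag(f_aa, f_bb) = diag(8(3a^2 + 6a - 16), 12(3b^2 + 4b - 11)).
At (-3, -4): H = diag(-56, 252).
The eigenvalues have opposite signs, so H is indefinite: a saddle point.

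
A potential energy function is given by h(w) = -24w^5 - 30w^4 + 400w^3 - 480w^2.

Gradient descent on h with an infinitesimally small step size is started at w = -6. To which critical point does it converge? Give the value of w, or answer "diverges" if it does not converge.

-4

h'(w) = -120w(w - 2)(w - 1)(w + 4), so h'(-6) = -80640.
Gradient descent moves in the -h' direction, i.e. w is increasing.
The nearest critical point in that direction is w = -4, where h'' = 14400 > 0 (a local minimum). The iterate converges there.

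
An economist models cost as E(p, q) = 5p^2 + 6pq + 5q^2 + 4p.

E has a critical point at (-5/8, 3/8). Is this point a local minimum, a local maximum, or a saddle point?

local minimum

The Hessian of E is constant: H = [[10, 6], [6, 10]].
det(H) = 10·10 − 6² = 64.
det(H) > 0 and tr(H) = 20 > 0, so H is positive definite and the point is a local minimum.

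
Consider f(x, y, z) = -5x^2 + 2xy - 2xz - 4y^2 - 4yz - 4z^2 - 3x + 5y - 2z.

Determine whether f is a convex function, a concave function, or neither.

concave

f is quadratic, so its Hessian is the constant matrix H = [[-10, 2, -2], [2, -8, -4], [-2, -4, -8]].
Leading principal minors: -10, 76, -384.
Signs alternate −, +, − ⇒ H ≺ 0 ⇒ concave.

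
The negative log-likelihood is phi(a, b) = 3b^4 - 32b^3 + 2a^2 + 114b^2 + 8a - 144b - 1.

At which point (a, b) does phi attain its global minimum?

phi(a,b) separates as P(a) + Q(b) − 1, so its minimum is min P + min Q − 1.
P'(a) = 4a + 8 vanishes at a ∈ {-2}; Q'(b) = 12(b - 4)(b - 3)(b - 1) vanishes at b ∈ {1, 3, 4}.
Local minima of P (where P''>0): P(-2)=-8. Local minima of Q: Q(1)=-59, Q(4)=-32.
So the global minimum of phi is P(-2) + Q(1) − 1 = -8 − 59 − 1 = -68, attained at (-2, 1).

(-2, 1)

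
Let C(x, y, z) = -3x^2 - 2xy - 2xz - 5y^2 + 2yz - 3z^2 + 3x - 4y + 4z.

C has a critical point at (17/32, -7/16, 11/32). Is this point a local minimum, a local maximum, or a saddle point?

local maximum

The Hessian is constant: H = [[-6, -2, -2], [-2, -10, 2], [-2, 2, -6]].
Leading principal minors: Δ₁ = -6, Δ₂ = 56, Δ₃ = -256.
The minors alternate sign starting negative (−, +, −), so H is negative definite: a local maximum.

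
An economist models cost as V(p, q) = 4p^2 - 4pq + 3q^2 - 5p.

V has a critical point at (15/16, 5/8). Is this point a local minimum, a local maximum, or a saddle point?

The Hessian of V is constant: H = [[8, -4], [-4, 6]].
det(H) = 8·6 − (-4)² = 32.
det(H) > 0 and tr(H) = 14 > 0, so H is positive definite and the point is a local minimum.

local minimum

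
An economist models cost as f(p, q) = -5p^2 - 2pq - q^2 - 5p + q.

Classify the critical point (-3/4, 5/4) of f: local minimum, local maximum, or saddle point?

The Hessian of f is constant: H = [[-10, -2], [-2, -2]].
det(H) = (-10)·(-2) − (-2)² = 16.
det(H) > 0 and tr(H) = -12 < 0, so H is negative definite and the point is a local maximum.

local maximum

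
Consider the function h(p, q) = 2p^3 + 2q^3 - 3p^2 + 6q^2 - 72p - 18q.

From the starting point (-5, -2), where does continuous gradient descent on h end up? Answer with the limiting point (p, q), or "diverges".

diverges

h is separable, so gradient descent decouples: p follows -∂h/∂p, q follows -∂h/∂q.
∂h/∂p = 6(p - 4)(p + 3); at p=-5 this is 108, so p decreases.
∂h/∂q = 6(q - 1)(q + 3); at q=-2 this is -18, so q increases.
The p-coordinate has no critical point in that direction and runs off to infinity.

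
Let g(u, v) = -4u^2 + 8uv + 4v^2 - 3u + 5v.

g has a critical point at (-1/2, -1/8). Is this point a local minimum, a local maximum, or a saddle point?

saddle point

The Hessian of g is constant: H = [[-8, 8], [8, 8]].
det(H) = (-8)·8 − 8² = -128.
Since det(H) < 0, H is indefinite and the critical point is a saddle point.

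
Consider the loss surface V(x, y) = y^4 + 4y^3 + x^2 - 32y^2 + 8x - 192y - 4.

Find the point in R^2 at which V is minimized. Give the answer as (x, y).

V(x,y) separates as P(x) + Q(y) − 4, so its minimum is min P + min Q − 4.
P'(x) = 2x + 8 vanishes at x ∈ {-4}; Q'(y) = 4(y - 4)(y + 3)(y + 4) vanishes at y ∈ {-4, -3, 4}.
Local minima of P (where P''>0): P(-4)=-16. Local minima of Q: Q(-4)=256, Q(4)=-768.
So the global minimum of V is P(-4) + Q(4) − 4 = -16 − 768 − 4 = -788, attained at (-4, 4).

(-4, 4)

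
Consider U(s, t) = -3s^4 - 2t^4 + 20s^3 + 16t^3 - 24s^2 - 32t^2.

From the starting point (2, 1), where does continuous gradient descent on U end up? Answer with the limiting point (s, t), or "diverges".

U is separable, so gradient descent decouples: s follows -∂U/∂s, t follows -∂U/∂t.
∂U/∂s = -12s(s - 4)(s - 1); at s=2 this is 48, so s decreases.
∂U/∂t = -8t(t - 4)(t - 2); at t=1 this is -24, so t increases.
s converges to its nearest critical value 1 (a local min of the s-part); t converges to 2. The iterate converges to (1, 2).

(1, 2)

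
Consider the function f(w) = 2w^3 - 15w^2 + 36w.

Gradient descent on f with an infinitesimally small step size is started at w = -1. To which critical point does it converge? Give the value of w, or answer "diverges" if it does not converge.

f'(w) = 6(w - 3)(w - 2), so f'(-1) = 72.
Gradient descent moves in the -f' direction, i.e. w is decreasing.
There is no critical point below w=-1, and f' keeps the same sign, so the iterate runs off to −∞.

diverges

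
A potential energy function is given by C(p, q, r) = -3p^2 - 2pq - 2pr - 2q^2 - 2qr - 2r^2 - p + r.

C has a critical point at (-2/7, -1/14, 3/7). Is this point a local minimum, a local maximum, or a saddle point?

local maximum

The Hessian is constant: H = [[-6, -2, -2], [-2, -4, -2], [-2, -2, -4]].
Leading principal minors: Δ₁ = -6, Δ₂ = 20, Δ₃ = -56.
The minors alternate sign starting negative (−, +, −), so H is negative definite: a local maximum.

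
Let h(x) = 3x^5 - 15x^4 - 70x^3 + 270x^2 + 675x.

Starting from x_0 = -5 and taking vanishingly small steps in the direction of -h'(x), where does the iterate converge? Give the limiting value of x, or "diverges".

h'(x) = 15(x - 5)(x - 3)(x + 1)(x + 3), so h'(-5) = 9600.
Gradient descent moves in the -h' direction, i.e. x is decreasing.
There is no critical point below x=-5, and h' keeps the same sign, so the iterate runs off to −∞.

diverges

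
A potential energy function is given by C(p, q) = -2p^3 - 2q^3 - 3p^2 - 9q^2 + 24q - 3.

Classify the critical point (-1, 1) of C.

saddle point

The mixed partial ∂²C/∂p∂q is 0, so the Hessian at any point is diag(C_pp, C_qq) = diag(-6(2p + 1), -6(2q + 3)).
At (-1, 1): H = diag(6, -30).
The eigenvalues have opposite signs, so H is indefinite: a saddle point.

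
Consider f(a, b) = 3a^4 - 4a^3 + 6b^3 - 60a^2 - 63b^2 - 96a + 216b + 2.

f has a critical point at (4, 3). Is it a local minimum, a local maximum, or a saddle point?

The mixed partial ∂²f/∂a∂b is 0, so the Hessian at any point is diag(f_aa, f_bb) = diag(12(3a^2 - 2a - 10), 18(2b - 7)).
At (4, 3): H = diag(360, -18).
The eigenvalues have opposite signs, so H is indefinite: a saddle point.

saddle point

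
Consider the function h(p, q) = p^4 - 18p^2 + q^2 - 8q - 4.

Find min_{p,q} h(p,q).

-101

h(p,q) separates as A(p) + B(q) − 4, so its minimum is min A + min B − 4.
A'(p) = 4p(p - 3)(p + 3) vanishes at p ∈ {-3, 0, 3}; B'(q) = 2q - 8 vanishes at q ∈ {4}.
Local minima of A (where A''>0): A(-3)=-81, A(3)=-81. Local minima of B: B(4)=-16.
So the global minimum of h is A(-3) + B(4) − 4 = -81 − 16 − 4 = -101, attained at (-3, 4).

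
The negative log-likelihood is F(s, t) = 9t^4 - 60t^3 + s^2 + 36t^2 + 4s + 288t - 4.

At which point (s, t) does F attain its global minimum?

(-2, -1)

F(s,t) separates as P(s) + Q(t) − 4, so its minimum is min P + min Q − 4.
P'(s) = 2s + 4 vanishes at s ∈ {-2}; Q'(t) = 36(t - 4)(t - 2)(t + 1) vanishes at t ∈ {-1, 2, 4}.
Local minima of P (where P''>0): P(-2)=-4. Local minima of Q: Q(-1)=-183, Q(4)=192.
So the global minimum of F is P(-2) + Q(-1) − 4 = -4 − 183 − 4 = -191, attained at (-2, -1).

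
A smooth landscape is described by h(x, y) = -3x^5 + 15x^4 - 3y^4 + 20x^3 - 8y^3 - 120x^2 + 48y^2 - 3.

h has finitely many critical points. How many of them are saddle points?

6

h separates as a function of x plus a function of y, so ∇h=0 decouples.
∂h/∂x = -15x(x - 4)(x - 2)(x + 2) = 0 at x ∈ {-2, 0, 2, 4}; ∂h/∂y = -12y(y - 2)(y + 4) = 0 at y ∈ {-4, 0, 2}.
The Hessian is diagonal: diag(h_xx, h_yy). Second derivatives: h_xx(-2)=720, h_xx(0)=-240, h_xx(2)=240, h_xx(4)=-720; h_yy(-4)=-288, h_yy(0)=96, h_yy(2)=-144.
Saddle points occur where the two diagonal entries have opposite signs: (-2, -4), (-2, 2), (0, 0), (2, -4), (2, 2), (4, 0). Count: 6.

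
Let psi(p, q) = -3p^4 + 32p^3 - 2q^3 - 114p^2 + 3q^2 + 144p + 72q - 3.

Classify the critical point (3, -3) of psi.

local minimum

The mixed partial ∂²psi/∂p∂q is 0, so the Hessian at any point is diag(psi_pp, psi_qq) = diag(12(-3p^2 + 16p - 19), 6(-2q + 1)).
At (3, -3): H = diag(24, 42).
Both eigenvalues are positive, so H is positive definite: a local minimum.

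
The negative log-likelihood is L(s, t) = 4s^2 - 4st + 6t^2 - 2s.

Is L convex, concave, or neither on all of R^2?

L is quadratic, so its Hessian is the constant matrix H = [[8, -4], [-4, 12]].
det(H) = 80, tr(H) = 20.
det(H) > 0 and tr(H) > 0, so H is positive definite everywhere: convex.

convex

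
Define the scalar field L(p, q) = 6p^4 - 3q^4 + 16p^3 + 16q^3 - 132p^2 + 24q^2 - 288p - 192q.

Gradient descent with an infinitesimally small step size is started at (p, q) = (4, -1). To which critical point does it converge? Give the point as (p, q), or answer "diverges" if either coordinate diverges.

L is separable, so gradient descent decouples: p follows -∂L/∂p, q follows -∂L/∂q.
∂L/∂p = 24(p - 3)(p + 1)(p + 4); at p=4 this is 960, so p decreases.
∂L/∂q = -12(q - 4)(q - 2)(q + 2); at q=-1 this is -180, so q increases.
p converges to its nearest critical value 3 (a local min of the p-part); q converges to 2. The iterate converges to (3, 2).

(3, 2)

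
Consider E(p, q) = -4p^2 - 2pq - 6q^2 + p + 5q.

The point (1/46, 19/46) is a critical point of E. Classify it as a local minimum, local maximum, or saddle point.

The Hessian of E is constant: H = [[-8, -2], [-2, -12]].
det(H) = (-8)·(-12) − (-2)² = 92.
det(H) > 0 and tr(H) = -20 < 0, so H is negative definite and the point is a local maximum.

local maximum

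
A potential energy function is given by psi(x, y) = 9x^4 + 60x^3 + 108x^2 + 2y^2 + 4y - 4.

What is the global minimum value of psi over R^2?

-6

psi(x,y) separates as P(x) + Q(y) − 4, so its minimum is min P + min Q − 4.
P'(x) = 36x(x + 2)(x + 3) vanishes at x ∈ {-3, -2, 0}; Q'(y) = 4y + 4 vanishes at y ∈ {-1}.
Local minima of P (where P''>0): P(-3)=81, P(0)=0. Local minima of Q: Q(-1)=-2.
So the global minimum of psi is P(0) + Q(-1) − 4 = 0 − 2 − 4 = -6, attained at (0, -1).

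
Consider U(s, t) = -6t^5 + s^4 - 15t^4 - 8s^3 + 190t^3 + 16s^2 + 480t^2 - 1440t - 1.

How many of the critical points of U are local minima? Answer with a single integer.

4

U separates as a function of s plus a function of t, so ∇U=0 decouples.
∂U/∂s = 4s(s - 4)(s - 2) = 0 at s ∈ {0, 2, 4}; ∂U/∂t = -30(t - 4)(t - 1)(t + 3)(t + 4) = 0 at t ∈ {-4, -3, 1, 4}.
The Hessian is diagonal: diag(U_ss, U_tt). Second derivatives: U_ss(0)=32, U_ss(2)=-16, U_ss(4)=32; U_tt(-4)=1200, U_tt(-3)=-840, U_tt(1)=1800, U_tt(4)=-5040.
Local minima occur where both diagonal entries positive: (0, -4), (0, 1), (4, -4), (4, 1). Count: 4.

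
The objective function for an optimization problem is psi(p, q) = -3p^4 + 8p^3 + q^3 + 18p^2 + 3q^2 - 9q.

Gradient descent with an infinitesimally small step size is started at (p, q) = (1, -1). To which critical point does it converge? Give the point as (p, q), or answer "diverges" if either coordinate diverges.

(0, 1)

psi is separable, so gradient descent decouples: p follows -∂psi/∂p, q follows -∂psi/∂q.
∂psi/∂p = -12p(p - 3)(p + 1); at p=1 this is 48, so p decreases.
∂psi/∂q = 3(q - 1)(q + 3); at q=-1 this is -12, so q increases.
p converges to its nearest critical value 0 (a local min of the p-part); q converges to 1. The iterate converges to (0, 1).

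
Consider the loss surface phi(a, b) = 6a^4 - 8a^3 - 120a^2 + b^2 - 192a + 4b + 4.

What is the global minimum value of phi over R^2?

phi(a,b) separates as P(a) + Q(b) + 4, so its minimum is min P + min Q + 4.
P'(a) = 24(a - 4)(a + 1)(a + 2) vanishes at a ∈ {-2, -1, 4}; Q'(b) = 2b + 4 vanishes at b ∈ {-2}.
Local minima of P (where P''>0): P(-2)=64, P(4)=-1664. Local minima of Q: Q(-2)=-4.
So the global minimum of phi is P(4) + Q(-2) + 4 = -1664 − 4 + 4 = -1664, attained at (4, -2).

-1664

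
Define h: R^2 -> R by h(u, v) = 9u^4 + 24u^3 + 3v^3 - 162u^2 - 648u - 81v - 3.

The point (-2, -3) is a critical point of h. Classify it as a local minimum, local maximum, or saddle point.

local maximum

The mixed partial ∂²h/∂u∂v is 0, so the Hessian at any point is diag(h_uu, h_vv) = diag(36(3u^2 + 4u - 9), 18v).
At (-2, -3): H = diag(-180, -54).
Both eigenvalues are negative, so H is negative definite: a local maximum.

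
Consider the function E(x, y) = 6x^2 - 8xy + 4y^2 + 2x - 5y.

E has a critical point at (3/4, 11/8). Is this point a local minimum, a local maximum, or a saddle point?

local minimum

The Hessian of E is constant: H = [[12, -8], [-8, 8]].
det(H) = 12·8 − (-8)² = 32.
det(H) > 0 and tr(H) = 20 > 0, so H is positive definite and the point is a local minimum.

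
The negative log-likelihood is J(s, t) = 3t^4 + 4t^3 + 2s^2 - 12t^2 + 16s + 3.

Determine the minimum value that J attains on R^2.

J(s,t) separates as P(s) + Q(t) + 3, so its minimum is min P + min Q + 3.
P'(s) = 4s + 16 vanishes at s ∈ {-4}; Q'(t) = 12t(t - 1)(t + 2) vanishes at t ∈ {-2, 0, 1}.
Local minima of P (where P''>0): P(-4)=-32. Local minima of Q: Q(-2)=-32, Q(1)=-5.
So the global minimum of J is P(-4) + Q(-2) + 3 = -32 − 32 + 3 = -61, attained at (-4, -2).

-61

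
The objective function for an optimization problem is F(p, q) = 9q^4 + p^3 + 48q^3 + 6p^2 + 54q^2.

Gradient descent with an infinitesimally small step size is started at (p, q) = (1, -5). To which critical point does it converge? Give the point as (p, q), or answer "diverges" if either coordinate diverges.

F is separable, so gradient descent decouples: p follows -∂F/∂p, q follows -∂F/∂q.
∂F/∂p = 3p(p + 4); at p=1 this is 15, so p decreases.
∂F/∂q = 36q(q + 1)(q + 3); at q=-5 this is -1440, so q increases.
p converges to its nearest critical value 0 (a local min of the p-part); q converges to -3. The iterate converges to (0, -3).

(0, -3)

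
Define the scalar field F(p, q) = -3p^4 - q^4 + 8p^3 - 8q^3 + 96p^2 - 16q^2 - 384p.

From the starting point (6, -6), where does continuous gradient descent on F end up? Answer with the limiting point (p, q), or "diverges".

diverges

F is separable, so gradient descent decouples: p follows -∂F/∂p, q follows -∂F/∂q.
∂F/∂p = -12(p - 4)(p - 2)(p + 4); at p=6 this is -960, so p increases.
∂F/∂q = -4q(q + 2)(q + 4); at q=-6 this is 192, so q decreases.
The p-coordinate has no critical point in that direction and runs off to infinity.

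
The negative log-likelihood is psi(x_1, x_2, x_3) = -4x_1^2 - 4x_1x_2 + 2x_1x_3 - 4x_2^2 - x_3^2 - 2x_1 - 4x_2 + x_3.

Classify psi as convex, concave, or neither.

psi is quadratic, so its Hessian is the constant matrix H = [[-8, -4, 2], [-4, -8, 0], [2, 0, -2]].
Leading principal minors: -8, 48, -64.
Signs alternate −, +, − ⇒ H ≺ 0 ⇒ concave.

concave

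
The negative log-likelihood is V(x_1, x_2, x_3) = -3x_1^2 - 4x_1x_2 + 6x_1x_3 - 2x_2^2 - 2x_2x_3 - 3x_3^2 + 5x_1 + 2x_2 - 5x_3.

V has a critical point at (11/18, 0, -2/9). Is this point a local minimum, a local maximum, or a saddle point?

saddle point

The Hessian is constant: H = [[-6, -4, 6], [-4, -4, -2], [6, -2, -6]].
Leading principal minors: Δ₁ = -6, Δ₂ = 8, Δ₃ = 216.
The minors fit neither the all-positive nor the alternating-sign pattern, so H is indefinite: a saddle point.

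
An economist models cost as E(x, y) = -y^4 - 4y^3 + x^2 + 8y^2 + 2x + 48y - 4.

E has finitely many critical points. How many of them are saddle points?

E separates as a function of x plus a function of y, so ∇E=0 decouples.
∂E/∂x = 2(x + 1) = 0 at x ∈ {-1}; ∂E/∂y = -4(y - 2)(y + 2)(y + 3) = 0 at y ∈ {-3, -2, 2}.
The Hessian is diagonal: diag(E_xx, E_yy). Second derivatives: E_xx(-1)=2; E_yy(-3)=-20, E_yy(-2)=16, E_yy(2)=-80.
Saddle points occur where the two diagonal entries have opposite signs: (-1, -3), (-1, 2). Count: 2.

2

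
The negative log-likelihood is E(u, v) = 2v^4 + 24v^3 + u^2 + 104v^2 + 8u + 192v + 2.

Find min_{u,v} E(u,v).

E(u,v) separates as P(u) + Q(v) + 2, so its minimum is min P + min Q + 2.
P'(u) = 2u + 8 vanishes at u ∈ {-4}; Q'(v) = 8(v + 2)(v + 3)(v + 4) vanishes at v ∈ {-4, -3, -2}.
Local minima of P (where P''>0): P(-4)=-16. Local minima of Q: Q(-4)=-128, Q(-2)=-128.
So the global minimum of E is P(-4) + Q(-4) + 2 = -16 − 128 + 2 = -142, attained at (-4, -4).

-142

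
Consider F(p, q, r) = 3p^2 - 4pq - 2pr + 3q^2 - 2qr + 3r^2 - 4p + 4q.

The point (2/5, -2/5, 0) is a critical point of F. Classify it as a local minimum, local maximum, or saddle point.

local minimum

The Hessian is constant: H = [[6, -4, -2], [-4, 6, -2], [-2, -2, 6]].
Leading principal minors: Δ₁ = 6, Δ₂ = 20, Δ₃ = 40.
All leading minors are positive, so H is positive definite: a local minimum.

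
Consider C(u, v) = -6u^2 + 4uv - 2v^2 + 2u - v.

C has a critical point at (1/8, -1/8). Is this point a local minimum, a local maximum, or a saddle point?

The Hessian of C is constant: H = [[-12, 4], [4, -4]].
det(H) = (-12)·(-4) − 4² = 32.
det(H) > 0 and tr(H) = -16 < 0, so H is negative definite and the point is a local maximum.

local maximum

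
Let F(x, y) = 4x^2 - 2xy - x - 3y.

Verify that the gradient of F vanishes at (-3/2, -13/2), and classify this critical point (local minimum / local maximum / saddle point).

saddle point

∇F = (8x - 2y - 1, -2x - 3); substituting (-3/2, -13/2) gives ∇F = (0, 0), so (-3/2, -13/2) is indeed a critical point.
The Hessian of F is constant: H = [[8, -2], [-2, 0]].
det(H) = 8·0 − (-2)² = -4.
Since det(H) < 0, H is indefinite and the critical point is a saddle point.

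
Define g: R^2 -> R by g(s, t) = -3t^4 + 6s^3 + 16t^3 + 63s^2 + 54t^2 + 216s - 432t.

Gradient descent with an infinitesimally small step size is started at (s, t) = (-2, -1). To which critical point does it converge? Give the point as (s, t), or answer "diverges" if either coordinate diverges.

(-3, 3)

g is separable, so gradient descent decouples: s follows -∂g/∂s, t follows -∂g/∂t.
∂g/∂s = 18(s + 3)(s + 4); at s=-2 this is 36, so s decreases.
∂g/∂t = -12(t - 4)(t - 3)(t + 3); at t=-1 this is -480, so t increases.
s converges to its nearest critical value -3 (a local min of the s-part); t converges to 3. The iterate converges to (-3, 3).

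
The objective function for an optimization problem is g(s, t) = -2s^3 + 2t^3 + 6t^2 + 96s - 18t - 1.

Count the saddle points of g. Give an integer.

2

g separates as a function of s plus a function of t, so ∇g=0 decouples.
∂g/∂s = -6(s - 4)(s + 4) = 0 at s ∈ {-4, 4}; ∂g/∂t = 6(t - 1)(t + 3) = 0 at t ∈ {-3, 1}.
The Hessian is diagonal: diag(g_ss, g_tt). Second derivatives: g_ss(-4)=48, g_ss(4)=-48; g_tt(-3)=-24, g_tt(1)=24.
Saddle points occur where the two diagonal entries have opposite signs: (-4, -3), (4, 1). Count: 2.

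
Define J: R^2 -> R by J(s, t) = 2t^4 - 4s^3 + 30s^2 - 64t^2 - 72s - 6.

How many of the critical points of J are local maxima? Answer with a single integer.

1

J separates as a function of s plus a function of t, so ∇J=0 decouples.
∂J/∂s = -12(s - 3)(s - 2) = 0 at s ∈ {2, 3}; ∂J/∂t = 8t(t - 4)(t + 4) = 0 at t ∈ {-4, 0, 4}.
The Hessian is diagonal: diag(J_ss, J_tt). Second derivatives: J_ss(2)=12, J_ss(3)=-12; J_tt(-4)=256, J_tt(0)=-128, J_tt(4)=256.
Local maxima occur where both diagonal entries negative: (3, 0). Count: 1.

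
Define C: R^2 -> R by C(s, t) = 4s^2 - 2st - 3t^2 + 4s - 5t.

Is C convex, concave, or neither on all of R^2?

neither

C is quadratic, so its Hessian is the constant matrix H = [[8, -2], [-2, -6]].
det(H) = -52, tr(H) = 2.
det(H) < 0, so H is indefinite: neither convex nor concave.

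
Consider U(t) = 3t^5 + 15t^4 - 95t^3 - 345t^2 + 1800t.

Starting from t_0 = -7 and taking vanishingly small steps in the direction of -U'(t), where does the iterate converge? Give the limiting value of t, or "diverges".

diverges

U'(t) = 15(t - 3)(t - 2)(t + 4)(t + 5), so U'(-7) = 8100.
Gradient descent moves in the -U' direction, i.e. t is decreasing.
There is no critical point below t=-7, and U' keeps the same sign, so the iterate runs off to −∞.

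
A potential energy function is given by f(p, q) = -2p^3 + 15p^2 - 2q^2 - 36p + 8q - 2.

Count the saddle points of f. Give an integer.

1

f separates as a function of p plus a function of q, so ∇f=0 decouples.
∂f/∂p = -6(p - 3)(p - 2) = 0 at p ∈ {2, 3}; ∂f/∂q = -4(q - 2) = 0 at q ∈ {2}.
The Hessian is diagonal: diag(f_pp, f_qq). Second derivatives: f_pp(2)=6, f_pp(3)=-6; f_qq(2)=-4.
Saddle points occur where the two diagonal entries have opposite signs: (2, 2). Count: 1.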